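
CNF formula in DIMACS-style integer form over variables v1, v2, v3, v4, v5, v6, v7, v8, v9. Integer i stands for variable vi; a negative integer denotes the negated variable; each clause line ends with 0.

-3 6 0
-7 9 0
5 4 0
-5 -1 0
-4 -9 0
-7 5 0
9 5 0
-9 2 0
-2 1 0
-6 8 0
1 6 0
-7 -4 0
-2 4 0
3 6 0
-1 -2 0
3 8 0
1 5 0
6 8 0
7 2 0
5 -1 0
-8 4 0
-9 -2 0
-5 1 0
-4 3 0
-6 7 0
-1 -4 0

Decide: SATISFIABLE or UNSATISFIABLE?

UNSATISFIABLE

v1 = True:
  propagation gives v5=False; an empty clause results — contradiction.
v1 = False:
  propagation gives v2=False, v9=False, v7=False; an empty clause results — contradiction.
Every branch closes, so no satisfying assignment exists.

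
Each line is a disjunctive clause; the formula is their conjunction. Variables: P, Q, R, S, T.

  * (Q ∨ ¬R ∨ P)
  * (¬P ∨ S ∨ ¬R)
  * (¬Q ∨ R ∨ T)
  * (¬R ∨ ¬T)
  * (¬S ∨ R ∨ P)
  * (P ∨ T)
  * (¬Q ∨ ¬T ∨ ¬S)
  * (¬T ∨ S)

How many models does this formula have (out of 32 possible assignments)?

5

Satisfying assignments:
  P=T Q=F R=F S=F T=F
  P=T Q=F R=F S=T T=F
  P=T Q=F R=F S=T T=T
  P=T Q=F R=T S=T T=F
  P=T Q=T R=T S=T T=F
That's 5 in total.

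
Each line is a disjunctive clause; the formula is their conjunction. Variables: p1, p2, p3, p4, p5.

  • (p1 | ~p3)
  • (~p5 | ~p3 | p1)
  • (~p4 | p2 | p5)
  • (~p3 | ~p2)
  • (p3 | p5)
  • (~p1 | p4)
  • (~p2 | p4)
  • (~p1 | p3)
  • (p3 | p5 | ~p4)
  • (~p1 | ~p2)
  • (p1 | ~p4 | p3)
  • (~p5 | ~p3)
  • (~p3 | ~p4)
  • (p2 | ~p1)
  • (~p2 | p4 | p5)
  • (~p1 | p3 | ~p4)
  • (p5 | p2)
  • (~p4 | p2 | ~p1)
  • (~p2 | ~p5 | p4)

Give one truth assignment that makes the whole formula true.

p1=F  p2=F  p3=F  p4=F  p5=T

Check each clause:
  1. (~p3 | p1) — ~p3 is true.
  2. (~p5 | ~p3 | p1) — ~p3 is true.
  3. (p5 | ~p4 | p2) — ~p4 is true.
  4. (~p3 | ~p2) — ~p3 is true.
  5. (p5 | p3) — p5 is true.
  6. (~p1 | p4) — ~p1 is true.
  7. (~p2 | p4) — ~p2 is true.
  8. (~p1 | p3) — ~p1 is true.
  9. (~p4 | p5 | p3) — ~p4 is true.
  10. (~p1 | ~p2) — ~p2 is true.
  11. (~p4 | p3 | p1) — ~p4 is true.
  12. (~p5 | ~p3) — ~p3 is true.
  13. (~p3 | ~p4) — ~p4 is true.
  14. (~p1 | p2) — ~p1 is true.
  15. (p4 | ~p2 | p5) — p5 is true.
  16. (~p1 | p3 | ~p4) — ~p4 is true.
  17. (p2 | p5) — p5 is true.
  18. (p2 | ~p1 | ~p4) — ~p4 is true.
  19. (~p2 | ~p5 | p4) — ~p2 is true.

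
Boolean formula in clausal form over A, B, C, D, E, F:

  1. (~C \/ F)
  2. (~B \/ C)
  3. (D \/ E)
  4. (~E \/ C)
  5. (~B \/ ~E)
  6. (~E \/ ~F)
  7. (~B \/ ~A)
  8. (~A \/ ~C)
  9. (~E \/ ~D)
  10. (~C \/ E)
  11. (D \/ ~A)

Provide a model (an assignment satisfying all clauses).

A = True  B = False  C = False  D = True  E = False  F = True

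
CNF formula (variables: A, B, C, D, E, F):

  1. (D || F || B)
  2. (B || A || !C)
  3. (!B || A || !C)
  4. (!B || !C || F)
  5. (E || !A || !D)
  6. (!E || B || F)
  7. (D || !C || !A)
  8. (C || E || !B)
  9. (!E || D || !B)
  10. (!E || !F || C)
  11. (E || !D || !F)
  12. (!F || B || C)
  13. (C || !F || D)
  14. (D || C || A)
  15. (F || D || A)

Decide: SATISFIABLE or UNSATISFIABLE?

Branch on A: take A = True.
Try B = False.
Branch on C: take C = True.
  then D is forced to True.
  then E is forced to True.
  then F is forced to True.
So A=True, B=False, C=True, D=True, E=True, F=True is a satisfying assignment.

SATISFIABLE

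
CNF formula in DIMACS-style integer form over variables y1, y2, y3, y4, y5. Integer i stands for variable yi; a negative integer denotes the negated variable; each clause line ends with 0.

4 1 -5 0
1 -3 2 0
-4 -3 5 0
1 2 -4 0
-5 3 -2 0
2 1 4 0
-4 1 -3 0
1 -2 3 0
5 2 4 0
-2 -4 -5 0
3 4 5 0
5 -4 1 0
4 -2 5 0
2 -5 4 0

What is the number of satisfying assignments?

Satisfying assignments:
  y1=1 y2=0 y3=0 y4=1 y5=0
  y1=1 y2=0 y3=0 y4=1 y5=1
  y1=1 y2=0 y3=1 y4=1 y5=1
  y1=1 y2=1 y3=0 y4=1 y5=0
  y1=1 y2=1 y3=1 y4=0 y5=1
That's 5 in total.

5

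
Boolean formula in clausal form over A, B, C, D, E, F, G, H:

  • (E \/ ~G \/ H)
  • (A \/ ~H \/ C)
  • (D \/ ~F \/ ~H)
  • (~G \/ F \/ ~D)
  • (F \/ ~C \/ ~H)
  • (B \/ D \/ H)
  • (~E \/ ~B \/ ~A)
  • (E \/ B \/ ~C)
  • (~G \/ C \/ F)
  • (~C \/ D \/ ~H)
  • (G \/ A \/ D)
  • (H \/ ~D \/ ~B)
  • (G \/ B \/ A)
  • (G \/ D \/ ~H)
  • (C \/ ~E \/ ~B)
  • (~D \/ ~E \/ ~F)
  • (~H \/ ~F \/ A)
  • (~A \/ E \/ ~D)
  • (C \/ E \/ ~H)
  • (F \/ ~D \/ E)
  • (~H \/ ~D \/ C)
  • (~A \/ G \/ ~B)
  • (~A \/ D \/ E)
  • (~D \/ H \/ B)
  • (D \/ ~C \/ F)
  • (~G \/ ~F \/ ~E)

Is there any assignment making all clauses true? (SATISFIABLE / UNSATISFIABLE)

UNSATISFIABLE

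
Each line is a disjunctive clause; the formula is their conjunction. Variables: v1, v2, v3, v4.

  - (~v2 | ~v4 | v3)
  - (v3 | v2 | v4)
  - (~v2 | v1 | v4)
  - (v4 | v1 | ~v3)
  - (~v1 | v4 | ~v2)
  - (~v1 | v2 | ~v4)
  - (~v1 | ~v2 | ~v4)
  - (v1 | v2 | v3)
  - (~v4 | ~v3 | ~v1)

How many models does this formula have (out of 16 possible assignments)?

3

Satisfying assignments:
  v1=F v2=F v3=T v4=T
  v1=F v2=T v3=T v4=T
  v1=T v2=F v3=T v4=F
That's 3 in total.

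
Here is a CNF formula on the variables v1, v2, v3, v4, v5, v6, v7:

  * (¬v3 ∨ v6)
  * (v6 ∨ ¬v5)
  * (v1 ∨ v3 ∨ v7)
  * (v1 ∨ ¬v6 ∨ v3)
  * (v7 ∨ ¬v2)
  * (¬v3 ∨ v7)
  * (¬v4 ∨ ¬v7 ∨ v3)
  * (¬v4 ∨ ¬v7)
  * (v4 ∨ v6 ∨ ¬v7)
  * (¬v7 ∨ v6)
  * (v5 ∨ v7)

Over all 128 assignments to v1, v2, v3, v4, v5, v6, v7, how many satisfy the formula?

14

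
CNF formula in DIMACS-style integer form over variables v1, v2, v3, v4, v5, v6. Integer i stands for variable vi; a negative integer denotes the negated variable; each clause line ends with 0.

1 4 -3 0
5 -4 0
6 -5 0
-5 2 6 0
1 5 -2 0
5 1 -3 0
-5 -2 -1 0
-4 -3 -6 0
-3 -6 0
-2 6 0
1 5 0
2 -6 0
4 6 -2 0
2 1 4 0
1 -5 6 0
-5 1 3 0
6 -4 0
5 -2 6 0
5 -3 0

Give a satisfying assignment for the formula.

v1 = T, v2 = T, v3 = F, v4 = F, v5 = F, v6 = T

Check each clause:
  1. (v4 ∨ ¬v3 ∨ v1) — v1 is true.
  2. (¬v4 ∨ v5) — ¬v4 is true.
  3. (v6 ∨ ¬v5) — ¬v5 is true.
  4. (¬v5 ∨ v6 ∨ v2) — v2 is true.
  5. (¬v2 ∨ v5 ∨ v1) — v1 is true.
  6. (v1 ∨ ¬v3 ∨ v5) — v1 is true.
  7. (¬v2 ∨ ¬v1 ∨ ¬v5) — ¬v5 is true.
  8. (¬v4 ∨ ¬v6 ∨ ¬v3) — ¬v4 is true.
  9. (¬v3 ∨ ¬v6) — ¬v3 is true.
  10. (v6 ∨ ¬v2) — v6 is true.
  11. (v5 ∨ v1) — v1 is true.
  12. (v2 ∨ ¬v6) — v2 is true.
  13. (v6 ∨ ¬v2 ∨ v4) — v6 is true.
  14. (v4 ∨ v2 ∨ v1) — v1 is true.
  15. (v1 ∨ ¬v5 ∨ v6) — v1 is true.
  16. (v1 ∨ v3 ∨ ¬v5) — v1 is true.
  17. (v6 ∨ ¬v4) — ¬v4 is true.
  18. (v5 ∨ ¬v2 ∨ v6) — v6 is true.
  19. (¬v3 ∨ v5) — ¬v3 is true.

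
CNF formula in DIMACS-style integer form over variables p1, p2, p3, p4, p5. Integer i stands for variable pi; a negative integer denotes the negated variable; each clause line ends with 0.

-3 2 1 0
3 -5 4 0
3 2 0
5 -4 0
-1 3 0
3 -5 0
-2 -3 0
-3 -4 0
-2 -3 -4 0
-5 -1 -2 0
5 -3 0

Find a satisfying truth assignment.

p1 = T, p2 = F, p3 = T, p4 = F, p5 = T

Check each clause:
  1. (p1 OR NOT p3 OR p2) — p1 is true.
  2. (p4 OR p3 OR NOT p5) — p3 is true.
  3. (p3 OR p2) — p3 is true.
  4. (NOT p4 OR p5) — NOT p4 is true.
  5. (NOT p1 OR p3) — p3 is true.
  6. (p3 OR NOT p5) — p3 is true.
  7. (NOT p3 OR NOT p2) — NOT p2 is true.
  8. (NOT p4 OR NOT p3) — NOT p4 is true.
  9. (NOT p3 OR NOT p2 OR NOT p4) — NOT p4 is true.
  10. (NOT p5 OR NOT p1 OR NOT p2) — NOT p2 is true.
  11. (p5 OR NOT p3) — p5 is true.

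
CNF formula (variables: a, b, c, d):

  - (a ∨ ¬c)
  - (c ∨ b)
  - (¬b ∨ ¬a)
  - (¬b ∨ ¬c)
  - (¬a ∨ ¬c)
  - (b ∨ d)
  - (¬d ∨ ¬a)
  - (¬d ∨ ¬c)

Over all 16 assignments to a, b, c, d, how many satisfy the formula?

2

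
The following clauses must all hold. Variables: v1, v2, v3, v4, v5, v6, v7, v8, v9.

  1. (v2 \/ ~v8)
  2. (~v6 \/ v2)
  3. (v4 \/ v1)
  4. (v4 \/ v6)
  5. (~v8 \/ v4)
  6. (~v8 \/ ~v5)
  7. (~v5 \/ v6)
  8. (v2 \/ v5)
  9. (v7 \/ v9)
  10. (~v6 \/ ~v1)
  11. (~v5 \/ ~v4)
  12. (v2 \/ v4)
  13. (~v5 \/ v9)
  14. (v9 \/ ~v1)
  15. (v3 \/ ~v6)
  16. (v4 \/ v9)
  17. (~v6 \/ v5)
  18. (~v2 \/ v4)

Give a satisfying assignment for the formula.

v1=T, v2=T, v3=F, v4=T, v5=F, v6=F, v7=T, v8=F, v9=T

Pure literal: v7 appears only positively; assign v7 = True.
v8 occurs only negated in the remaining clauses — set v8 = False.
Try v1 = True.
  then v6 is forced to False.
  then v4 is forced to True.
  then v5 is forced to False.
  then v2 is forced to True.
  then v9 is forced to True.
v3 is now unconstrained; take v3 = False.
Check each clause:
  1. (v2 \/ ~v8) — ~v8 is true.
  2. (~v6 \/ v2) — ~v6 is true.
  3. (v1 \/ v4) — v1 is true.
  4. (v6 \/ v4) — v4 is true.
  5. (~v8 \/ v4) — ~v8 is true.
  6. (~v5 \/ ~v8) — ~v8 is true.
  7. (~v5 \/ v6) — ~v5 is true.
  8. (v5 \/ v2) — v2 is true.
  9. (v7 \/ v9) — v9 is true.
  10. (~v1 \/ ~v6) — ~v6 is true.
  11. (~v5 \/ ~v4) — ~v5 is true.
  12. (v4 \/ v2) — v2 is true.
  13. (v9 \/ ~v5) — v9 is true.
  14. (~v1 \/ v9) — v9 is true.
  15. (v3 \/ ~v6) — ~v6 is true.
  16. (v4 \/ v9) — v9 is true.
  17. (~v6 \/ v5) — ~v6 is true.
  18. (v4 \/ ~v2) — v4 is true.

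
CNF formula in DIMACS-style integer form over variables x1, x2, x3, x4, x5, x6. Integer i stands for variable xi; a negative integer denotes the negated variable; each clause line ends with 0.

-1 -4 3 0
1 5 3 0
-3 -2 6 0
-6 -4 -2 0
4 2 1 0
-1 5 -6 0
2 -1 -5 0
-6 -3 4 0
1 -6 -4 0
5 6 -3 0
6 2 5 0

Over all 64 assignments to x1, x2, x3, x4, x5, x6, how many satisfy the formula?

8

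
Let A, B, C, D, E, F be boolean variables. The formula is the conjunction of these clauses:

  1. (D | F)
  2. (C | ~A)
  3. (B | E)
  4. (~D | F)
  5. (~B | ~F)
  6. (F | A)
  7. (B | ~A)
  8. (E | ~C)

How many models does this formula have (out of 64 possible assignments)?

The models are:
  A=F B=F C=F D=F E=T F=T
  A=F B=F C=F D=T E=T F=T
  A=F B=F C=T D=F E=T F=T
  A=F B=F C=T D=T E=T F=T
Count: 4.

4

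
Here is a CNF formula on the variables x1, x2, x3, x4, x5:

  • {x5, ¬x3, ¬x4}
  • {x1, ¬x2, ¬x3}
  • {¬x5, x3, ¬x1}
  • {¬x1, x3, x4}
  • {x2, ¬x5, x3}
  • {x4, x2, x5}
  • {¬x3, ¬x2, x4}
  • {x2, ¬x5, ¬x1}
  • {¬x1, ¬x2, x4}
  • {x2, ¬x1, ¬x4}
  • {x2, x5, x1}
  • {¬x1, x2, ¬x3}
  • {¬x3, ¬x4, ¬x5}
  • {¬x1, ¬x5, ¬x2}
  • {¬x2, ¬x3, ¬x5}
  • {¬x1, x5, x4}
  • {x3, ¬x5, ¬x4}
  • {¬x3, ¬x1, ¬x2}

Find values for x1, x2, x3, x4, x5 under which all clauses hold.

x1 = 0, x2 = 1, x3 = 0, x4 = 0, x5 = 0

Check each clause:
  1. {¬x3, x5, ¬x4} — ¬x3 is true.
  2. {¬x2, x1, ¬x3} — ¬x3 is true.
  3. {¬x1, ¬x5, x3} — ¬x5 is true.
  4. {x4, x3, ¬x1} — ¬x1 is true.
  5. {x2, x3, ¬x5} — x2 is true.
  6. {x5, x2, x4} — x2 is true.
  7. {¬x3, ¬x2, x4} — ¬x3 is true.
  8. {¬x1, ¬x5, x2} — x2 is true.
  9. {x4, ¬x2, ¬x1} — ¬x1 is true.
  10. {x2, ¬x4, ¬x1} — x2 is true.
  11. {x5, x2, x1} — x2 is true.
  12. {x2, ¬x1, ¬x3} — x2 is true.
  13. {¬x4, ¬x5, ¬x3} — ¬x5 is true.
  14. {¬x2, ¬x1, ¬x5} — ¬x5 is true.
  15. {¬x3, ¬x2, ¬x5} — ¬x5 is true.
  16. {x4, ¬x1, x5} — ¬x1 is true.
  17. {x3, ¬x5, ¬x4} — ¬x5 is true.
  18. {¬x2, ¬x3, ¬x1} — ¬x3 is true.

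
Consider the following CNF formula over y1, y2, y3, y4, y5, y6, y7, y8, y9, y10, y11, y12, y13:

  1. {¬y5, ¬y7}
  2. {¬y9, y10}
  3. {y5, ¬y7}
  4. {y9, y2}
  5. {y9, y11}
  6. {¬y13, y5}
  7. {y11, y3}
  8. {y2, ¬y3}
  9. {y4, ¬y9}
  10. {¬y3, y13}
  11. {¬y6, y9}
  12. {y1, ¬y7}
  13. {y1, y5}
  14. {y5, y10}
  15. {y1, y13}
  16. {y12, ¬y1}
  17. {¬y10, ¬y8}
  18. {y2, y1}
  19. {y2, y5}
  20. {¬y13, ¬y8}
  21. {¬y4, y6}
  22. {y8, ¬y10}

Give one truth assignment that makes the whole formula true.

y2 occurs only positively in the remaining clauses — set y2 = True.
y7 occurs only negated in the remaining clauses — set y7 = False.
Set y1 = True and propagate.
  then y12 is forced to True.
For the remaining variables, y3 = True, y4 = False, y5 = True, y6 = False, y8 = False, y9 = False, y10 = False, y11 = True, y13 = True works.

y1 = True, y2 = True, y3 = True, y4 = False, y5 = True, y6 = False, y7 = False, y8 = False, y9 = False, y10 = False, y11 = True, y12 = True, y13 = True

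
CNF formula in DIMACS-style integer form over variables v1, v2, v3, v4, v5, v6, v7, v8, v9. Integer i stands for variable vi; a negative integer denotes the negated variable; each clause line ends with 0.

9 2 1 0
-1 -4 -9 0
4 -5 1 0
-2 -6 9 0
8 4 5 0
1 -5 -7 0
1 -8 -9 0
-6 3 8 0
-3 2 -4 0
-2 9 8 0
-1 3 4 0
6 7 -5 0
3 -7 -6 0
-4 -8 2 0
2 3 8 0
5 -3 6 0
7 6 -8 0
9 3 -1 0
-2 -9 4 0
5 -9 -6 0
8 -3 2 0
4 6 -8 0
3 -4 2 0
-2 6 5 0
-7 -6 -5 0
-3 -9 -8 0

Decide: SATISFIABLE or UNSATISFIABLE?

SATISFIABLE

Branch on v1: take v1 = True.
Branch on v2: take v2 = False.
For the remaining variables, v3 = True, v4 = False, v5 = True, v6 = True, v7 = False, v8 = True, v9 = False works.
Every clause has at least one true literal under this assignment.
So v1 = True, v2 = False, v3 = True, v4 = False, v5 = True, v6 = True, v7 = False, v8 = True, v9 = False is a satisfying assignment.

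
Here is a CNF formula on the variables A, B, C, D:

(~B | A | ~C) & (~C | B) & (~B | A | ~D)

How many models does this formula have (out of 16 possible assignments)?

9

Case analysis on B and A:
  B=1, A=1: remaining (C,D) ∈ {(0,0); (0,1); (1,0); (1,1)} — 4.
  B=1, A=0: remaining (C,D) ∈ {(0,0)} — 1.
  B=0, A=1: remaining (C,D) ∈ {(0,0); (0,1)} — 2.
  B=0, A=0: remaining (C,D) ∈ {(0,0); (0,1)} — 2.
Total: 4 + 1 + 2 + 2 = 9.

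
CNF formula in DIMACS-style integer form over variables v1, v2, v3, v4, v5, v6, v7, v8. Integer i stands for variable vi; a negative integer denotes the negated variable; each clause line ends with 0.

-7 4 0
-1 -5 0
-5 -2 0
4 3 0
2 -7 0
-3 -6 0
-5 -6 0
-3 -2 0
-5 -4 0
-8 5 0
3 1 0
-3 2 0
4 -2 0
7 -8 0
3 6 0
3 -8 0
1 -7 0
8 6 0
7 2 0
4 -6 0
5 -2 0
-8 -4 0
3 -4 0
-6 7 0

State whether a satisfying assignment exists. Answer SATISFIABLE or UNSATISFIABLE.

UNSATISFIABLE

v3 = True:
  propagation gives v6=False, v2=False; an empty clause results — contradiction.
v3 = False:
  propagation gives v4=True; an empty clause results — contradiction.
Every branch closes, so no satisfying assignment exists.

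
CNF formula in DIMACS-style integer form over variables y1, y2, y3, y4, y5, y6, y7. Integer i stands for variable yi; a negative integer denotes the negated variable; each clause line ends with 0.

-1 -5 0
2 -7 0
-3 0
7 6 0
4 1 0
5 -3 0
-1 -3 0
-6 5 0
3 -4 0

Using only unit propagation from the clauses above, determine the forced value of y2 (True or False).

(¬y3) stands alone — y3 = False.
From (y3 ∨ ¬y4) and y3 = False: y4 = False.
(y4 ∨ y1): since y4 = False, the clause reduces to (y1). y1 = True.
(¬y1 ∨ ¬y5) with y1 = True leaves only ¬y5, so y5 = False.
(y5 ∨ ¬y6) with y5 = False leaves only ¬y6, so y6 = False.
(y7 ∨ y6) with y6 = False leaves only y7, so y7 = True.
(y2 ∨ ¬y7): since y7 = True, the clause reduces to (y2). y2 = True.

True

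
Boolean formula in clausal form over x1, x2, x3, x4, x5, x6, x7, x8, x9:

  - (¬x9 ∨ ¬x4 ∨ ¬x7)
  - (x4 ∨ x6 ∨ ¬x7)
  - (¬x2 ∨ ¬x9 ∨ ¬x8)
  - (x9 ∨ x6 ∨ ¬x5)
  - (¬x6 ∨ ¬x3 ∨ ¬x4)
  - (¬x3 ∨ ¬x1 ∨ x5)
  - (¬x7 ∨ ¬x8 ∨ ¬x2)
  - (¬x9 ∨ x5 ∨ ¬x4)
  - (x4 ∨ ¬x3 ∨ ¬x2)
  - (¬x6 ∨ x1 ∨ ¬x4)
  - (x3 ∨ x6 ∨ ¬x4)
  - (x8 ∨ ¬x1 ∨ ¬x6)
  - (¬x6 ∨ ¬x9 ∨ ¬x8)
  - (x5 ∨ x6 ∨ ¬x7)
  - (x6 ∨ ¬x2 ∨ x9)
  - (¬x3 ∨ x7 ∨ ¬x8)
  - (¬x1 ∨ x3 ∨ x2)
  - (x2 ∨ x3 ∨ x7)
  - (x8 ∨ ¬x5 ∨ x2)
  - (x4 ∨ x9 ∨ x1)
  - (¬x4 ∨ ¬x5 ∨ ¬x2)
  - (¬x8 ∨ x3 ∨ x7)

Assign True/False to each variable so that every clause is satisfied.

x1=False, x2=False, x3=True, x4=False, x5=False, x6=False, x7=False, x8=False, x9=True

Branch on x1: take x1 = False.
The remaining clauses are satisfied by x2 = False, x3 = True, x4 = False, x5 = False, x6 = False, x7 = False, x8 = False, x9 = True.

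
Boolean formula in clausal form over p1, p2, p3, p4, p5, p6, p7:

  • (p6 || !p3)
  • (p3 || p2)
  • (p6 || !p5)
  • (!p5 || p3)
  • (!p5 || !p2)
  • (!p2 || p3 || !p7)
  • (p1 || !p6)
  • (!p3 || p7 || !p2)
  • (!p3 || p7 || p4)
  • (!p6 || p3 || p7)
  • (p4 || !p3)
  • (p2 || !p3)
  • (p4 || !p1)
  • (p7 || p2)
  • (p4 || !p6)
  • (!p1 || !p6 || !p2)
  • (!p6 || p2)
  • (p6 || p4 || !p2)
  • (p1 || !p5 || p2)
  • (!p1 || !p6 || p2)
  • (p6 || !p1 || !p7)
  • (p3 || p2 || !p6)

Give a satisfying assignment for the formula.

p1 = F, p2 = T, p3 = F, p4 = T, p5 = F, p6 = F, p7 = F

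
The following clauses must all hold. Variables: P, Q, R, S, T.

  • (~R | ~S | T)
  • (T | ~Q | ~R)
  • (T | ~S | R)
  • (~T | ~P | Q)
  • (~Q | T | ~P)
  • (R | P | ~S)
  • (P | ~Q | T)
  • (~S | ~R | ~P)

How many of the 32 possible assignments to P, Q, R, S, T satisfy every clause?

Case analysis on T and P:
  T=T, P=T: remaining (Q,R,S) ∈ {(T,F,F); (T,F,T); (T,T,F)} — 3.
  T=T, P=F: Q free; 3 ways for (R,S) × 2^1 = 6.
  T=F, P=T: remaining (Q,R,S) ∈ {(F,F,F); (F,T,F)} — 2.
  T=F, P=F: remaining (Q,R,S) ∈ {(F,F,F); (F,T,F)} — 2.
Total: 3 + 6 + 2 + 2 = 13.

13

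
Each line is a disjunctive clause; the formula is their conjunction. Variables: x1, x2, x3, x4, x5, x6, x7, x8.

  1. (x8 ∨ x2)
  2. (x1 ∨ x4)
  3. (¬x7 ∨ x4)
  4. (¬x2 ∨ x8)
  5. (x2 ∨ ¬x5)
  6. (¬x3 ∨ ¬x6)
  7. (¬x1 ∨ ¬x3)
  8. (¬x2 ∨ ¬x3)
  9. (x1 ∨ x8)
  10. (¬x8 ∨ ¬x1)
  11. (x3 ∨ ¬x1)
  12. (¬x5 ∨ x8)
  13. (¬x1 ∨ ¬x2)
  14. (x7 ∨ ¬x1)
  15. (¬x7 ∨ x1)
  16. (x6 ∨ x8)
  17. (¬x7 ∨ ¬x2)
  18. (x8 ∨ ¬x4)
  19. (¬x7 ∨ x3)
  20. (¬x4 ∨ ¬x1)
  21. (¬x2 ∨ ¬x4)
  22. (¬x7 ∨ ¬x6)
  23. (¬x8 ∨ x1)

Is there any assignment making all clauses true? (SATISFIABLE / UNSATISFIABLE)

UNSATISFIABLE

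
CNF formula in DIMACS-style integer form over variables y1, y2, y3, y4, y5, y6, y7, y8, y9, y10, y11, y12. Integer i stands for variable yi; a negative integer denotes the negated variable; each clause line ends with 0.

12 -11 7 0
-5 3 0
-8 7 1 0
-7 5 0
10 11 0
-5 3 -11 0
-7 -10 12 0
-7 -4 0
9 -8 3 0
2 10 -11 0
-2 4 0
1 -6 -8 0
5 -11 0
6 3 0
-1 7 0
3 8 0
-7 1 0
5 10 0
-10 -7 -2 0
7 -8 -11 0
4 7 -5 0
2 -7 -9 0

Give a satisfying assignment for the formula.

y1 = F, y2 = T, y3 = T, y4 = T, y5 = T, y6 = T, y7 = F, y8 = F, y9 = F, y10 = T, y11 = F, y12 = T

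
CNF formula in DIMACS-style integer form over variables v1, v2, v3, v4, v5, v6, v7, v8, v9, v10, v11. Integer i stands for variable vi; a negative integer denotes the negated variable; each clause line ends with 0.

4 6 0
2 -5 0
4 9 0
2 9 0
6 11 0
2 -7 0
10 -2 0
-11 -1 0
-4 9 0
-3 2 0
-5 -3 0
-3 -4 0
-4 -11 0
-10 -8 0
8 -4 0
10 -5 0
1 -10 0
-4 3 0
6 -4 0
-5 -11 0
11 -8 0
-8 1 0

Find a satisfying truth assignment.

v1 = False  v2 = False  v3 = False  v4 = False  v5 = False  v6 = True  v7 = False  v8 = False  v9 = True  v10 = False  v11 = True

v5 occurs only negated in the remaining clauses — set v5 = False.
Pure literal: v6 appears only positively; assign v6 = True.
Branch on v1: take v1 = False.
  then v10 is forced to False.
  then v2 is forced to False.
  then v9 is forced to True.
  then v7 is forced to False.
  then v3 is forced to False.
  then v4 is forced to False.
  then v8 is forced to False.
v11 is now unconstrained; take v11 = True.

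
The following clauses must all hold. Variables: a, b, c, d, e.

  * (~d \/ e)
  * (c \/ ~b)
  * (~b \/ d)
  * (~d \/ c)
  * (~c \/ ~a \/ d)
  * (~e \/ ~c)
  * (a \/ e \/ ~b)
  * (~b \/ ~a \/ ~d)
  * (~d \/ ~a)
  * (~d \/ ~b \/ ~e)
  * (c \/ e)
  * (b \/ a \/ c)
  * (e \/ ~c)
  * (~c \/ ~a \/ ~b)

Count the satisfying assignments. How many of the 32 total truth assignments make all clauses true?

1

Satisfying assignments:
  a=1 b=0 c=0 d=0 e=1
That's 1 in total.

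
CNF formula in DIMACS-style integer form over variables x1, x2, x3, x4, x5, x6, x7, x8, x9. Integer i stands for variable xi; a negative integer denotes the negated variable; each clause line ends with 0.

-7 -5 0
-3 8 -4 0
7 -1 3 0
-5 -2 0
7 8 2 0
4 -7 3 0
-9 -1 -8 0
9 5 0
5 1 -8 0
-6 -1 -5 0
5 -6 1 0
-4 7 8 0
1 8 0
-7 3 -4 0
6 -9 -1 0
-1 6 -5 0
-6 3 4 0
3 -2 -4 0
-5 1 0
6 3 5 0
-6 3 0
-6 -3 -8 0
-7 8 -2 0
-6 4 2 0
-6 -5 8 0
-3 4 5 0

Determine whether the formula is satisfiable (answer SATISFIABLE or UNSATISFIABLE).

UNSATISFIABLE

x5 = True:
  propagation gives x7=False, x2=False, x8=True, x1=True; an empty clause results — contradiction.
x5 = False:
  x3 = True:
    propagation gives x4=True, x8=True, x1=False; an empty clause results — contradiction.
  x3 = False:
    propagation gives x6=True; an empty clause results — contradiction.
Every branch closes, so no satisfying assignment exists.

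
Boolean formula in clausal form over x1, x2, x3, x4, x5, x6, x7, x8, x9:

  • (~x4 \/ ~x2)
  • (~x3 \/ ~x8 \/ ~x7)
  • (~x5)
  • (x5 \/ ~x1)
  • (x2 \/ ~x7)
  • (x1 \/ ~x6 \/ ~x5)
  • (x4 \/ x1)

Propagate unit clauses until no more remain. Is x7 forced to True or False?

False

Unit clause (~x5) sets x5 = False.
(x5 \/ ~x1) with x5 = False leaves only ~x1, so x1 = False.
From (x1 \/ x4) and x1 = False: x4 = True.
In (~x4 \/ ~x2), ~x4 is now false; ~x2 must hold, so x2 = False.
(x2 \/ ~x7): since x2 = False, the clause reduces to (~x7). x7 = False.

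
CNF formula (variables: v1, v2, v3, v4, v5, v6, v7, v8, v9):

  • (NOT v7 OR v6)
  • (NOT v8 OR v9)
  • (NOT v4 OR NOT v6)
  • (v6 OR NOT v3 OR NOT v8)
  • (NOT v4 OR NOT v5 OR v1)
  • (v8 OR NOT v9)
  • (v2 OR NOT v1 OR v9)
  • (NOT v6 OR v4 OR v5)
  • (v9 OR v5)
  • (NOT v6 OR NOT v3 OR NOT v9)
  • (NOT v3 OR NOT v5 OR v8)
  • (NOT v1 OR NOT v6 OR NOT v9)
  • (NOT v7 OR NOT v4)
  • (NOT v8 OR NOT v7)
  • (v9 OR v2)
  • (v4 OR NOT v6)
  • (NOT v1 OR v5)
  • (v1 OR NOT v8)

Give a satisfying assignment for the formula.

v2 occurs only positively in the remaining clauses — set v2 = True.
v3 occurs only negated in the remaining clauses — set v3 = False.
Try v1 = False.
  then v8 is forced to False.
  then v9 is forced to False.
  then v5 is forced to True.
  then v4 is forced to False.
  then v6 is forced to False.
  then v7 is forced to False.
Check each clause:
  1. (v6 OR NOT v7) — NOT v7 is true.
  2. (v9 OR NOT v8) — NOT v8 is true.
  3. (NOT v4 OR NOT v6) — NOT v6 is true.
  4. (NOT v8 OR NOT v3 OR v6) — NOT v8 is true.
  5. (NOT v4 OR v1 OR NOT v5) — NOT v4 is true.
  6. (v8 OR NOT v9) — NOT v9 is true.
  7. (v2 OR NOT v1 OR v9) — v2 is true.
  8. (v5 OR v4 OR NOT v6) — NOT v6 is true.
  9. (v5 OR v9) — v5 is true.
  10. (NOT v6 OR NOT v9 OR NOT v3) — NOT v6 is true.
  11. (v8 OR NOT v5 OR NOT v3) — NOT v3 is true.
  12. (NOT v1 OR NOT v9 OR NOT v6) — NOT v6 is true.
  13. (NOT v4 OR NOT v7) — NOT v7 is true.
  14. (NOT v8 OR NOT v7) — NOT v8 is true.
  15. (v2 OR v9) — v2 is true.
  16. (v4 OR NOT v6) — NOT v6 is true.
  17. (v5 OR NOT v1) — v5 is true.
  18. (v1 OR NOT v8) — NOT v8 is true.

v1=0  v2=1  v3=0  v4=0  v5=1  v6=0  v7=0  v8=0  v9=0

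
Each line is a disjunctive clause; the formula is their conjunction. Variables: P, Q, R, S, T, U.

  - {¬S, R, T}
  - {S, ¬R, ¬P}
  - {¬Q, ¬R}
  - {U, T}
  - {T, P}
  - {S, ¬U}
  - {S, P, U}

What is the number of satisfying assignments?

15

Case analysis on S and P:
  S=T, P=T: 7 of the 16 assignments to (Q,R,T,U) work.
  S=T, P=F: U free; 3 ways for (Q,R,T) × 2^1 = 6.
  S=F, P=T: remaining (Q,R,T,U) ∈ {(F,F,T,F); (T,F,T,F)} — 2.
  S=F, P=F: a clause becomes empty — 0.
Total: 7 + 6 + 2 + 0 = 15.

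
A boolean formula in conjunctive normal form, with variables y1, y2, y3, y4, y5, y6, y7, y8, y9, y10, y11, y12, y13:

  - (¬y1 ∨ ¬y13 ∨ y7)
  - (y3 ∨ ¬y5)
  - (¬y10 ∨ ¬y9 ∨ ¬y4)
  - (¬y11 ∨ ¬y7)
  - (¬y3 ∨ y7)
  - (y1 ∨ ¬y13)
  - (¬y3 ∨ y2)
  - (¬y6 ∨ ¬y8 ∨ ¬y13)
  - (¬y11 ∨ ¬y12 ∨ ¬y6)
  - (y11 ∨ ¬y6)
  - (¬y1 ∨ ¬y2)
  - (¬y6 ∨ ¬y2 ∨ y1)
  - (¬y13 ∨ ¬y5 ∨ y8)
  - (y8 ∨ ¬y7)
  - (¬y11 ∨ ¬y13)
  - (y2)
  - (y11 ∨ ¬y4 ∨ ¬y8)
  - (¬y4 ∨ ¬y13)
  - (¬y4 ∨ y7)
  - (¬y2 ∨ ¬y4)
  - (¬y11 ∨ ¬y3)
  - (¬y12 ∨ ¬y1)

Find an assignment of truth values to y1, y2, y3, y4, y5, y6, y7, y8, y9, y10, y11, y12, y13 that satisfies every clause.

y1=F, y2=T, y3=F, y4=F, y5=F, y6=F, y7=F, y8=F, y9=T, y10=T, y11=T, y12=F, y13=F

(y2) is a unit clause, so y2 = True.
The clause (¬y1) is unit: y1 must be False.
(¬y13) is a unit clause, so y13 = False.
Unit propagation: (¬y6) forces y6 = False.
Unit propagation: (¬y4) forces y4 = False.
Pure literal: y5 appears only negated; assign y5 = False.
Branch on y3: take y3 = False.
The remaining clauses are satisfied by y7 = False, y8 = False, y9 = True, y10 = True, y11 = True, y12 = False.
Check each clause:
  1. (¬y1 ∨ ¬y13 ∨ y7) — ¬y13 is true.
  2. (y3 ∨ ¬y5) — ¬y5 is true.
  3. (¬y10 ∨ ¬y9 ∨ ¬y4) — ¬y4 is true.
  4. (¬y7 ∨ ¬y11) — ¬y7 is true.
  5. (y7 ∨ ¬y3) — ¬y3 is true.
  6. (y1 ∨ ¬y13) — ¬y13 is true.
  7. (y2 ∨ ¬y3) — y2 is true.
  8. (¬y8 ∨ ¬y13 ∨ ¬y6) — ¬y8 is true.
  9. (¬y6 ∨ ¬y11 ∨ ¬y12) — ¬y6 is true.
  10. (y11 ∨ ¬y6) — ¬y6 is true.
  11. (¬y1 ∨ ¬y2) — ¬y1 is true.
  12. (¬y6 ∨ y1 ∨ ¬y2) — ¬y6 is true.
  13. (¬y5 ∨ ¬y13 ∨ y8) — ¬y13 is true.
  14. (y8 ∨ ¬y7) — ¬y7 is true.
  15. (¬y11 ∨ ¬y13) — ¬y13 is true.
  16. (y2) — y2 is true.
  17. (¬y4 ∨ y11 ∨ ¬y8) — ¬y8 is true.
  18. (¬y13 ∨ ¬y4) — ¬y13 is true.
  19. (y7 ∨ ¬y4) — ¬y4 is true.
  20. (¬y2 ∨ ¬y4) — ¬y4 is true.
  21. (¬y11 ∨ ¬y3) — ¬y3 is true.
  22. (¬y1 ∨ ¬y12) — ¬y12 is true.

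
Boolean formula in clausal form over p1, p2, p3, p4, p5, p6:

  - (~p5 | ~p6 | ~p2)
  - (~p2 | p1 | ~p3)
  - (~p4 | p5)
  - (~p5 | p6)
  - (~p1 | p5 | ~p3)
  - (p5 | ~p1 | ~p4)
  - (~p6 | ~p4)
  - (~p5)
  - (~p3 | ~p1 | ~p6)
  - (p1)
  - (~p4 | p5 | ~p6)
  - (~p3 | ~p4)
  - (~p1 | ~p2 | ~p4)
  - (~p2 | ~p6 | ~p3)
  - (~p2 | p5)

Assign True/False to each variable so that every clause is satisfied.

p1=T, p2=F, p3=F, p4=F, p5=F, p6=F

(~p5) is a unit clause, so p5 = False.
(~p4) is a unit clause, so p4 = False.
Unit propagation: (p1) forces p1 = True.
The clause (~p3) is unit: p3 must be False.
(~p2) is a unit clause, so p2 = False.
p6 is now unconstrained; take p6 = False.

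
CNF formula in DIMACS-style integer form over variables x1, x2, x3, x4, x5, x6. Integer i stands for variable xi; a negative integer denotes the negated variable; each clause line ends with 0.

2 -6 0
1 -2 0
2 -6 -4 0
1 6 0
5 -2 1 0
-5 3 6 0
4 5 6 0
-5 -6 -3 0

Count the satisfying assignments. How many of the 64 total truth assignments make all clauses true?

14

Case analysis on x6 and x2:
  x6=1, x2=1: x4 free; 3 ways for (x1,x3,x5) × 2^1 = 6.
  x6=1, x2=0: a clause becomes empty — 0.
  x6=0, x2=1: remaining (x1,x3,x4,x5) ∈ {(1,0,1,0); (1,1,0,1); (1,1,1,0); (1,1,1,1)} — 4.
  x6=0, x2=0: remaining (x1,x3,x4,x5) ∈ {(1,0,1,0); (1,1,0,1); (1,1,1,0); (1,1,1,1)} — 4.
Total: 6 + 0 + 4 + 4 = 14.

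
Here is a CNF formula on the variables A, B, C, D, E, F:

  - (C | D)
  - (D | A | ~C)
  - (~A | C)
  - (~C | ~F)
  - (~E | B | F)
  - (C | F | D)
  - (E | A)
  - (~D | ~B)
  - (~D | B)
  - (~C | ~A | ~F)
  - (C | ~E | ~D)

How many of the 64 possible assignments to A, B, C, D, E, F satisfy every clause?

Satisfying assignments:
  A=T B=F C=T D=F E=F F=F
  A=T B=T C=T D=F E=F F=F
  A=T B=T C=T D=F E=T F=F
That's 3 in total.

3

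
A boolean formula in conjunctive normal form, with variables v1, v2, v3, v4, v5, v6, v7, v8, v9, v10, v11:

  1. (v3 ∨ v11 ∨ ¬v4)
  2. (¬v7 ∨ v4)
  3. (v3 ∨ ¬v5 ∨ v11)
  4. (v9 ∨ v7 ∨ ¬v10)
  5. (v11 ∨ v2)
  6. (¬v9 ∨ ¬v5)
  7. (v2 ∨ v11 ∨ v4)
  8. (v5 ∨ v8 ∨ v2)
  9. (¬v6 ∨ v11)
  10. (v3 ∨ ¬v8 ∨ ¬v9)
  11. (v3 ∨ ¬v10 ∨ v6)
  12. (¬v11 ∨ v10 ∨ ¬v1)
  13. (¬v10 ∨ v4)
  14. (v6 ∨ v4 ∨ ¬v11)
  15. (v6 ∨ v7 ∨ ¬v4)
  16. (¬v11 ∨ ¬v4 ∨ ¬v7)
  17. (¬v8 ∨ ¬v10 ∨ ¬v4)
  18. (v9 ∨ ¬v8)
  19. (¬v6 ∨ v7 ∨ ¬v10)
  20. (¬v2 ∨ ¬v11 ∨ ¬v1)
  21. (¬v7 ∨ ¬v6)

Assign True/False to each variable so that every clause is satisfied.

v1 occurs only negated in the remaining clauses — set v1 = False.
Branch on v2: take v2 = True.
Try v3 = False.
Set v4 = True and propagate.
  then v11 is forced to True.
  then v7 is forced to False.
  then v6 is forced to True.
  then v10 is forced to False.
The remaining clauses are satisfied by v5 = False, v8 = False, v9 = False.

v1=F, v2=T, v3=F, v4=T, v5=F, v6=T, v7=F, v8=F, v9=F, v10=F, v11=T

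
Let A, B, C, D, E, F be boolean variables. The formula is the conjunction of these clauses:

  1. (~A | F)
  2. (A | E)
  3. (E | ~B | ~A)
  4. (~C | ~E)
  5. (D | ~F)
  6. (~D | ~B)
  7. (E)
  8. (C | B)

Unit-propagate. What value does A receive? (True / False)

False

(E) is a unit clause: E = True.
From (~C | ~E) and E = True: C = False.
(B | C): since C = False, the clause reduces to (B). B = True.
(~B | ~D): since B = True, the clause reduces to (~D). D = False.
(~F | D) with D = False leaves only ~F, so F = False.
(~A | F): since F = False, the clause reduces to (~A). A = False.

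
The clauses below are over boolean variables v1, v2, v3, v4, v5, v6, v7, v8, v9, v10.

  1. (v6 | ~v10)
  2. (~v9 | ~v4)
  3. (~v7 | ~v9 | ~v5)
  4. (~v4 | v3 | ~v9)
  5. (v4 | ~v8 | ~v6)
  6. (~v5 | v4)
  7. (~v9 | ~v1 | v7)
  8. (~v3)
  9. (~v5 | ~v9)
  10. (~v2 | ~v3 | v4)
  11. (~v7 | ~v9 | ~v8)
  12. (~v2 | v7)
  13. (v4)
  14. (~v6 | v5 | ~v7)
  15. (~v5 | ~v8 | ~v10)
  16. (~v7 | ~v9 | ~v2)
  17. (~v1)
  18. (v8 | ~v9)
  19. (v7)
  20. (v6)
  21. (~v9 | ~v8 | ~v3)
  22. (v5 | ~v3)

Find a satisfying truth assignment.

v1=False, v2=False, v3=False, v4=True, v5=True, v6=True, v7=True, v8=False, v9=False, v10=False

Check each clause:
  1. (v6 | ~v10) — v6 is true.
  2. (~v4 | ~v9) — ~v9 is true.
  3. (~v9 | ~v7 | ~v5) — ~v9 is true.
  4. (v3 | ~v4 | ~v9) — ~v9 is true.
  5. (~v6 | v4 | ~v8) — ~v8 is true.
  6. (~v5 | v4) — v4 is true.
  7. (~v9 | v7 | ~v1) — ~v9 is true.
  8. (~v3) — ~v3 is true.
  9. (~v9 | ~v5) — ~v9 is true.
  10. (~v3 | v4 | ~v2) — v4 is true.
  11. (~v8 | ~v7 | ~v9) — ~v8 is true.
  12. (v7 | ~v2) — ~v2 is true.
  13. (v4) — v4 is true.
  14. (~v6 | v5 | ~v7) — v5 is true.
  15. (~v10 | ~v8 | ~v5) — ~v8 is true.
  16. (~v2 | ~v7 | ~v9) — ~v2 is true.
  17. (~v1) — ~v1 is true.
  18. (~v9 | v8) — ~v9 is true.
  19. (v7) — v7 is true.
  20. (v6) — v6 is true.
  21. (~v9 | ~v3 | ~v8) — ~v8 is true.
  22. (v5 | ~v3) — ~v3 is true.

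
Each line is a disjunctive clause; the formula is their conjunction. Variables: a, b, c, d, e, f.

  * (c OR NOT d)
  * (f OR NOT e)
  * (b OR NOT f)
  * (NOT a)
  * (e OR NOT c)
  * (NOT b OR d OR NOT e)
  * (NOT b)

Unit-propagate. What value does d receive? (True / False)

Unit clause (NOT a) sets a = False.
(NOT b) is a unit clause: b = False.
(NOT f OR b): since b = False, the clause reduces to (NOT f). f = False.
From (NOT e OR f) and f = False: e = False.
In (NOT c OR e), e is now false; NOT c must hold, so c = False.
(c OR NOT d): since c = False, the clause reduces to (NOT d). d = False.

False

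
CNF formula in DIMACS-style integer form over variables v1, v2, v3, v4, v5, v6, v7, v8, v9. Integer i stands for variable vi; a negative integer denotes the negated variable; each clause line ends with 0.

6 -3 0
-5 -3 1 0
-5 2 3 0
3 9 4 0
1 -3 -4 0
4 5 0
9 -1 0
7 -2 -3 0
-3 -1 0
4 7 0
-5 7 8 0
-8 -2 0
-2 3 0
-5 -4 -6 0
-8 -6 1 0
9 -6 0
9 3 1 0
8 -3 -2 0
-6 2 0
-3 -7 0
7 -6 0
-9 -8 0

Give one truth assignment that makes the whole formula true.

v1 = T  v2 = F  v3 = F  v4 = T  v5 = F  v6 = F  v7 = F  v8 = F  v9 = T

Check each clause:
  1. (~v3 \/ v6) — ~v3 is true.
  2. (~v3 \/ ~v5 \/ v1) — v1 is true.
  3. (v3 \/ v2 \/ ~v5) — ~v5 is true.
  4. (v4 \/ v9 \/ v3) — v9 is true.
  5. (~v4 \/ ~v3 \/ v1) — v1 is true.
  6. (v5 \/ v4) — v4 is true.
  7. (~v1 \/ v9) — v9 is true.
  8. (v7 \/ ~v3 \/ ~v2) — ~v3 is true.
  9. (~v3 \/ ~v1) — ~v3 is true.
  10. (v4 \/ v7) — v4 is true.
  11. (v7 \/ v8 \/ ~v5) — ~v5 is true.
  12. (~v2 \/ ~v8) — ~v8 is true.
  13. (v3 \/ ~v2) — ~v2 is true.
  14. (~v6 \/ ~v5 \/ ~v4) — ~v6 is true.
  15. (~v6 \/ ~v8 \/ v1) — ~v8 is true.
  16. (~v6 \/ v9) — v9 is true.
  17. (v9 \/ v1 \/ v3) — v1 is true.
  18. (~v2 \/ v8 \/ ~v3) — ~v3 is true.
  19. (~v6 \/ v2) — ~v6 is true.
  20. (~v3 \/ ~v7) — ~v7 is true.
  21. (v7 \/ ~v6) — ~v6 is true.
  22. (~v9 \/ ~v8) — ~v8 is true.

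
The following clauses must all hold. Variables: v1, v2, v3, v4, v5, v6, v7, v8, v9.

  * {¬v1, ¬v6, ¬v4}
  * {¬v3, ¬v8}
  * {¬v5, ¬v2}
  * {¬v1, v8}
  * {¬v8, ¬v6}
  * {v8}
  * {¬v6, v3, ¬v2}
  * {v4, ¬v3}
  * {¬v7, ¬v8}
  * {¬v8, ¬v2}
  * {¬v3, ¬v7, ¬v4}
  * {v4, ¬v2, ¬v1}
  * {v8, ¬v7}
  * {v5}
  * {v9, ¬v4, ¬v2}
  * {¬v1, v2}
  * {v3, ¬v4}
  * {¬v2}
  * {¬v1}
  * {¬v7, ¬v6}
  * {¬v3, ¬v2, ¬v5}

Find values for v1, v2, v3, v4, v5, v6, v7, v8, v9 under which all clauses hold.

(v8) is a unit clause, so v8 = True.
The clause (¬v3) is unit: v3 must be False.
Unit propagation: (¬v6) forces v6 = False.
Unit propagation: (¬v7) forces v7 = False.
The clause (¬v2) is unit: v2 must be False.
Unit propagation: (v5) forces v5 = True.
(¬v1) is a unit clause, so v1 = False.
(¬v4) is a unit clause, so v4 = False.
v9 is now unconstrained; take v9 = False.

v1=F, v2=F, v3=F, v4=F, v5=T, v6=F, v7=F, v8=T, v9=F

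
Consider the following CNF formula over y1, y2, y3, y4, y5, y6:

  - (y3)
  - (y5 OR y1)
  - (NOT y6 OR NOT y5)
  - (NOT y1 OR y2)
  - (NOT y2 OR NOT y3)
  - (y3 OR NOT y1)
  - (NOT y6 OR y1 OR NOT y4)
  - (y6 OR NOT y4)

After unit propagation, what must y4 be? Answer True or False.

(y3) stands alone — y3 = True.
(NOT y3 OR NOT y2) with y3 = True leaves only NOT y2, so y2 = False.
In (y2 OR NOT y1), y2 is now false; NOT y1 must hold, so y1 = False.
(y1 OR y5): since y1 = False, the clause reduces to (y5). y5 = True.
In (NOT y6 OR NOT y5), NOT y5 is now false; NOT y6 must hold, so y6 = False.
(NOT y4 OR y6): since y6 = False, the clause reduces to (NOT y4). y4 = False.

False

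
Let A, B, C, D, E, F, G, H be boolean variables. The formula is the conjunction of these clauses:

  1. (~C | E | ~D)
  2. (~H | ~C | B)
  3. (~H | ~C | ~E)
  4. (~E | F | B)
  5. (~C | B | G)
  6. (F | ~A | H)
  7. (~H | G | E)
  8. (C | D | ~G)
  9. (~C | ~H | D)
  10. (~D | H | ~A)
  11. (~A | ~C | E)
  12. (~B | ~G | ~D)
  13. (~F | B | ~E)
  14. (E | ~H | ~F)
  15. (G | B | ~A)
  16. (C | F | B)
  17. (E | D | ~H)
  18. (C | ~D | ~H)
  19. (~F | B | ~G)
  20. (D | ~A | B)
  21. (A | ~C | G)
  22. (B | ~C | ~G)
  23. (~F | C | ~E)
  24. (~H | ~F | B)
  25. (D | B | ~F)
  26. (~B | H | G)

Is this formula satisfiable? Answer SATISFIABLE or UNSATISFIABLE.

SATISFIABLE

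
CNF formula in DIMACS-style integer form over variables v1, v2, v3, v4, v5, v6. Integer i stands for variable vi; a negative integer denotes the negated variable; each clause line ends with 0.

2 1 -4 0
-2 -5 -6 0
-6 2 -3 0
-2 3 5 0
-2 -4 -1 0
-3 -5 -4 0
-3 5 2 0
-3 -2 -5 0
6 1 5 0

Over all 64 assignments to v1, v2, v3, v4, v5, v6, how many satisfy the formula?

20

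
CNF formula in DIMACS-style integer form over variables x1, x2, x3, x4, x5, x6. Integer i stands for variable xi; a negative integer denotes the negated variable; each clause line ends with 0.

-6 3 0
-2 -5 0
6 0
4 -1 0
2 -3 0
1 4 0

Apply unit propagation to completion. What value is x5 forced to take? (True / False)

(x6) stands alone — x6 = True.
From (x3 OR NOT x6) and x6 = True: x3 = True.
(NOT x3 OR x2) with x3 = True leaves only x2, so x2 = True.
In (NOT x5 OR NOT x2), NOT x2 is now false; NOT x5 must hold, so x5 = False.

False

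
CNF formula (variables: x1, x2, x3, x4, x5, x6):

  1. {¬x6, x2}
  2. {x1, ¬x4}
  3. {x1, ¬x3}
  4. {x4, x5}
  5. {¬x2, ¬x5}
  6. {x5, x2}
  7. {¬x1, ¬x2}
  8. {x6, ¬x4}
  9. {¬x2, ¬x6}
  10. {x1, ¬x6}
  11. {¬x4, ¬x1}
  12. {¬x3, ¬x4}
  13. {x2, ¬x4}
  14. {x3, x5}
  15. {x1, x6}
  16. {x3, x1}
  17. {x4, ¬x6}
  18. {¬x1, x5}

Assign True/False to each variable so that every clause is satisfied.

x1=T, x2=F, x3=T, x4=F, x5=T, x6=F

Check each clause:
  1. {¬x6, x2} — ¬x6 is true.
  2. {x1, ¬x4} — x1 is true.
  3. {x1, ¬x3} — x1 is true.
  4. {x4, x5} — x5 is true.
  5. {¬x5, ¬x2} — ¬x2 is true.
  6. {x2, x5} — x5 is true.
  7. {¬x1, ¬x2} — ¬x2 is true.
  8. {¬x4, x6} — ¬x4 is true.
  9. {¬x6, ¬x2} — ¬x6 is true.
  10. {¬x6, x1} — x1 is true.
  11. {¬x4, ¬x1} — ¬x4 is true.
  12. {¬x4, ¬x3} — ¬x4 is true.
  13. {¬x4, x2} — ¬x4 is true.
  14. {x5, x3} — x3 is true.
  15. {x1, x6} — x1 is true.
  16. {x3, x1} — x1 is true.
  17. {x4, ¬x6} — ¬x6 is true.
  18. {x5, ¬x1} — x5 is true.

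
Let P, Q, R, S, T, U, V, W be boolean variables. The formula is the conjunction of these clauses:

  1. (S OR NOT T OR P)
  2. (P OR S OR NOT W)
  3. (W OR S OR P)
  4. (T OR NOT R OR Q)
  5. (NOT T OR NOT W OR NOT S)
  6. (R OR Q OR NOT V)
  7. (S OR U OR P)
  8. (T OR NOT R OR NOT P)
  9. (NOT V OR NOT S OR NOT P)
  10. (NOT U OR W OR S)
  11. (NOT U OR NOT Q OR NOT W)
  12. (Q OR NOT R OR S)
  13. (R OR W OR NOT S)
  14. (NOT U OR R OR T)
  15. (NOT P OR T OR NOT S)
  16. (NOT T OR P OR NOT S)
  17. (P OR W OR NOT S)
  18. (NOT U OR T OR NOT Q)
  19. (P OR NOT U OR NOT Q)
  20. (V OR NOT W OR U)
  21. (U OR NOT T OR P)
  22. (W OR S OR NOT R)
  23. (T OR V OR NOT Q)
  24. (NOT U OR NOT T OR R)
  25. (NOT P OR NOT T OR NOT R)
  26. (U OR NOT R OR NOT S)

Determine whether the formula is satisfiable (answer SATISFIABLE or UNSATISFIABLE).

SATISFIABLE

Branch on P: take P = False.
Set Q = True and propagate.
  then U is forced to False.
  then S is forced to True.
  then T is forced to False.
  then W is forced to True.
  then V is forced to True.
  then R is forced to False.
So P=False  Q=True  R=False  S=True  T=False  U=False  V=True  W=True is a satisfying assignment.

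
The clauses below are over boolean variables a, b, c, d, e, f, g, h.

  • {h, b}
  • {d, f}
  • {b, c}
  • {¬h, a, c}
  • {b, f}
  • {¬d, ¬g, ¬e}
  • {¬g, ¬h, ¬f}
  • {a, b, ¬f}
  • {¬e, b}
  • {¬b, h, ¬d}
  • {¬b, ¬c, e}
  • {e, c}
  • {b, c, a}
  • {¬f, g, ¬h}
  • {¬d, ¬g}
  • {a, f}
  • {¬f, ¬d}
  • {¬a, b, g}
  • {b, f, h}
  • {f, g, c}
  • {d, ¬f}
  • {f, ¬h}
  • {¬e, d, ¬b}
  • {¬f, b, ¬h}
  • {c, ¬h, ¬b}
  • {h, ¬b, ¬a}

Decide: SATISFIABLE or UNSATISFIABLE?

UNSATISFIABLE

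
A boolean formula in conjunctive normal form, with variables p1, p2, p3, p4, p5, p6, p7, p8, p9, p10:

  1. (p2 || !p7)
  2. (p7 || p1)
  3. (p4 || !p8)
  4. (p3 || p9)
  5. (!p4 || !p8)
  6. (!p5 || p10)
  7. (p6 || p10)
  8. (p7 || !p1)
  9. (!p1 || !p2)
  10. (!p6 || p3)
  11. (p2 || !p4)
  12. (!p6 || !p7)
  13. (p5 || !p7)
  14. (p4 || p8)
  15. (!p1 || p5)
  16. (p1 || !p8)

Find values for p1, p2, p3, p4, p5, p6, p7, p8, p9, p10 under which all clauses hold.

p1 = 0  p2 = 1  p3 = 1  p4 = 1  p5 = 1  p6 = 0  p7 = 1  p8 = 0  p9 = 0  p10 = 1

p3 occurs only positively in the remaining clauses — set p3 = True.
Pure literal: p10 appears only positively; assign p10 = True.
Set p1 = False and propagate.
  then p7 is forced to True.
  then p2 is forced to True.
  then p6 is forced to False.
  then p5 is forced to True.
  then p8 is forced to False.
  then p4 is forced to True.
p9 is now unconstrained; take p9 = False.
Every clause has at least one true literal under this assignment.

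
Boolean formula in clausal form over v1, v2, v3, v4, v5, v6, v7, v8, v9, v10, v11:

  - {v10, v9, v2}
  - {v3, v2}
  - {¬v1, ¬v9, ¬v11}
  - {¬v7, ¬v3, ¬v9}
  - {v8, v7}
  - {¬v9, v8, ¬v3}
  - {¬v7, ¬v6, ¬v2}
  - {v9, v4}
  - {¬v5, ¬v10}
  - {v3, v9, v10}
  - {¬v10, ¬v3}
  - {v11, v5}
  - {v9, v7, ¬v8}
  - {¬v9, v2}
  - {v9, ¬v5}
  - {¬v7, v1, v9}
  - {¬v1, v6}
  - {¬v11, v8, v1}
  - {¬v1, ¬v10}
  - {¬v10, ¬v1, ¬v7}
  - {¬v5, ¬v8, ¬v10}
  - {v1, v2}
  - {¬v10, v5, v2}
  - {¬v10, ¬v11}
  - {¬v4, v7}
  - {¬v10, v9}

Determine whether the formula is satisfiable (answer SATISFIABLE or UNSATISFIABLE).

Try v1 = True.
  then v6 is forced to True.
  then v10 is forced to False.
Branch on v2: take v2 = True.
  then v7 is forced to False.
  then v8 is forced to True.
  then v9 is forced to True.
  then v11 is forced to False.
  then v5 is forced to True.
  then v4 is forced to False.
v3 is now unconstrained; take v3 = False.
Every clause has at least one true literal under this assignment.
So v1 = T  v2 = T  v3 = F  v4 = F  v5 = T  v6 = T  v7 = F  v8 = T  v9 = T  v10 = F  v11 = F is a satisfying assignment.

SATISFIABLE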